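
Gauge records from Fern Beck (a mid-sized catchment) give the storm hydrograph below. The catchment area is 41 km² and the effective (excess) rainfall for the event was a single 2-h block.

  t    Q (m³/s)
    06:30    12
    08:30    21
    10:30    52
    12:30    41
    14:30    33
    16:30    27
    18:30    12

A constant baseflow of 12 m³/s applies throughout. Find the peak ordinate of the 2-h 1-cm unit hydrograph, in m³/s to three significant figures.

Direct runoff: 0.0, 9.0, 40.0, 29.0, 21.0, 15.0, 0.0 m³/s; ΣQ_DR = 114.0 m³/s, peak = 40.0 m³/s.
Runoff depth d = ΣQ_DR·Δt / A = 114.0 × 7200 / (41 km²) = 20.02 mm.
The 1-cm UH is the DRH scaled by (10 mm)/d, so U_p = 40.0 × 10/20.02 = 20.0 m³/s.

U_p ≈ 20.0 m³/s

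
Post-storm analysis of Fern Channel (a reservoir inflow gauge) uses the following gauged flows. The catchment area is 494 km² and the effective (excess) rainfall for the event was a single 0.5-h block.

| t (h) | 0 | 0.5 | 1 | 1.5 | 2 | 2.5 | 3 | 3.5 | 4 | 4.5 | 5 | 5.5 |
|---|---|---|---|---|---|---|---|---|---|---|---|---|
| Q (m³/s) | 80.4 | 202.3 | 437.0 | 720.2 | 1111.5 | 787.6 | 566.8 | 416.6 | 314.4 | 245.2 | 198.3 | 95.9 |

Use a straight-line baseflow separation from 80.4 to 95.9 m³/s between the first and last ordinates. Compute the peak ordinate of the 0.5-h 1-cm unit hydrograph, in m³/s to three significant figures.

Direct runoff: 0.00, 120.49, 353.78, 635.57, 1025.46, 700.15, 477.95, 326.34, 222.73, 152.12, 103.81, 0.00 m³/s; ΣQ_DR = 4118 m³/s, peak = 1025.46 m³/s.
Runoff depth d = ΣQ_DR·Δt / A = 4118 × 1800 / (494 km²) = 15.01 mm.
The 1-cm UH is the DRH scaled by (10 mm)/d, so U_p = 1025.46 × 10/15.01 = 683 m³/s.

U_p ≈ 683 m³/s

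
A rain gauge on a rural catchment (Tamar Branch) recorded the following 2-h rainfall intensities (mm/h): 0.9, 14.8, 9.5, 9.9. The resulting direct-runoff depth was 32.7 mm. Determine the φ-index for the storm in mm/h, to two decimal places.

Only the 3 blocks with intensity above φ contribute runoff: 14.8, 9.5, 9.9 mm/h.
Σ(I−φ)·Δt = d  ⇒  (14.8+9.5+9.9 − 3φ)·2 = 32.7
φ = (34.20 − 32.7/2) / 3 = 5.95 mm/h.

φ ≈ 5.95 mm/h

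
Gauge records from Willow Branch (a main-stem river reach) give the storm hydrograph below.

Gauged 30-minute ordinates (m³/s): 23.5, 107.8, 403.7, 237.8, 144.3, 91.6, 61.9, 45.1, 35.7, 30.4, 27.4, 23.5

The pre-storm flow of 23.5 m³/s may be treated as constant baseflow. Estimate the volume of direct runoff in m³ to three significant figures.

Direct-runoff ordinates (Q − Q_b): 0.0, 84.3, 380.2, 214.3, 120.8, 68.1, 38.4, 21.6, 12.2, 6.9, 3.9, 0.0 m³/s.
ΣQ_DR = 950.7 m³/s.
With Δt = 0.5 h = 1800 s, V = ΣQ_DR · Δt = 950.7 × 1800 = 1.71 × 10^6 m³.

V ≈ 1.71 × 10^6 m³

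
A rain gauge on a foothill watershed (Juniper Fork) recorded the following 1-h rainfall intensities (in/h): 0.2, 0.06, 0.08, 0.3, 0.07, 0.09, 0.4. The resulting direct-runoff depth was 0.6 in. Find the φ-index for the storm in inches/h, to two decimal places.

φ ≈ 0.10 in/h

Only the 3 blocks with intensity above φ contribute runoff: 0.2, 0.3, 0.4 in/h.
Σ(I−φ)·Δt = d  ⇒  (0.2+0.3+0.4 − 3φ)·1 = 0.6
φ = (0.9000 − 0.6/1) / 3 = 0.10 in/h.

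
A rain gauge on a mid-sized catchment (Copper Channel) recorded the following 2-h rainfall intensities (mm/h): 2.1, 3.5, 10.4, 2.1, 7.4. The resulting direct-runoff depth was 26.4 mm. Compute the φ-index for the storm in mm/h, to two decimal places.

Only the 3 blocks with intensity above φ contribute runoff: 3.5, 10.4, 7.4 mm/h.
Σ(I−φ)·Δt = d  ⇒  (3.5+10.4+7.4 − 3φ)·2 = 26.4
φ = (21.30 − 26.4/2) / 3 = 2.70 mm/h.

φ ≈ 2.70 mm/h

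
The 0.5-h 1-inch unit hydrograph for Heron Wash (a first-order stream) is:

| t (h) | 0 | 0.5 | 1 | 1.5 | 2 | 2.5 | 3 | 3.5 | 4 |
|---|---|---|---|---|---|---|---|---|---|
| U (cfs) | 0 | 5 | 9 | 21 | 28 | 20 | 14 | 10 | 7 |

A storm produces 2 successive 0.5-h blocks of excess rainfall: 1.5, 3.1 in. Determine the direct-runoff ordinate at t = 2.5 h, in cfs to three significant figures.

Q ≈ 117 cfs

By discrete convolution, Q_j = Σ (P_i / 1 in) · U_{j−i}.
At t = 2.5 h (j=5): Q = (1.5/1)·20 + (3.1/1)·28 = 117 cfs.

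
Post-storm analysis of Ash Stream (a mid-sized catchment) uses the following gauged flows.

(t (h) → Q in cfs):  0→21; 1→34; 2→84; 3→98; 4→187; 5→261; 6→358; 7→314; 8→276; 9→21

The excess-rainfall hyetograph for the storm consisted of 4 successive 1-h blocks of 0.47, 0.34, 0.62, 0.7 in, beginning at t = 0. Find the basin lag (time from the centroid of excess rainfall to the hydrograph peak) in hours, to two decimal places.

t_L ≈ 3.77 h

Centroid of excess rainfall: t_c = Σ P_i·t̄_i / ΣP_i = 2.2277 h (block centres at 0.5, 1.5, 2.5, 3.5 h).
Hydrograph peak occurs at t = 6 h, so basin lag t_L = 6 − 2.2277 = 3.77 h.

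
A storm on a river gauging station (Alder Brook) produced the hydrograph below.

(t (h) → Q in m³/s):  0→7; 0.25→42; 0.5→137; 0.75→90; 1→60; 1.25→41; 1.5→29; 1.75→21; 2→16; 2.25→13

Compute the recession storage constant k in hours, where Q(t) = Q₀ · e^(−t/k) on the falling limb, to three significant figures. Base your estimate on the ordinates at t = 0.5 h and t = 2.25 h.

On the falling limb, Q drops from 137 to 13 m³/s between t = 0.5 h and t = 2.25 h (Δt = 1.75 h).
k = −Δt / ln(Q₂/Q₁) = −1.75 / ln(13/137) = 0.743 h.

k ≈ 0.743 h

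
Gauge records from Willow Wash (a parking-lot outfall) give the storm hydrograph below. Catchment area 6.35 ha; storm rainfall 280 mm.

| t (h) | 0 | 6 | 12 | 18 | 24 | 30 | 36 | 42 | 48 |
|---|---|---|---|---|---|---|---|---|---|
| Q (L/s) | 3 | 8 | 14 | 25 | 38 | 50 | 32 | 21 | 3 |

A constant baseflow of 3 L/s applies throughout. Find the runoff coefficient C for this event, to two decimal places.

C ≈ 0.20

ΣQ_DR = 167.0 L/s; V = ΣQ_DR·Δt = 3.607 × 10^6 L.
Runoff depth d = V / A = 56.81 mm.
C = d / P = 56.81 / 280 = 0.20.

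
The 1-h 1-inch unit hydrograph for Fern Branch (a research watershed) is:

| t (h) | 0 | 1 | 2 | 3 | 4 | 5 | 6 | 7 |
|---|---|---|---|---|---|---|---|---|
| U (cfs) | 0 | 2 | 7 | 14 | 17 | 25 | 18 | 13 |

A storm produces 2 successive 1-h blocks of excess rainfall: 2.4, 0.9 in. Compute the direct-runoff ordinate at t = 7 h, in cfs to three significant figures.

By discrete convolution, Q_j = Σ (P_i / 1 in) · U_{j−i}.
At t = 7 h (j=7): Q = (2.4/1)·13 + (0.9/1)·18 = 47.4 cfs.

Q ≈ 47.4 cfs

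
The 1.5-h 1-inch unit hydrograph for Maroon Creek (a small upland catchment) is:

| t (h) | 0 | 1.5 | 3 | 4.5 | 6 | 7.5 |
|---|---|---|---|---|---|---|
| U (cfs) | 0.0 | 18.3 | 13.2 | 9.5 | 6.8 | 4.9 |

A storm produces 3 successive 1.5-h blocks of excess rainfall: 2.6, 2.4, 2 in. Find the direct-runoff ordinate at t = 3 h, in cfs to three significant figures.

By discrete convolution, Q_j = Σ (P_i / 1 in) · U_{j−i}.
At t = 3 h (j=2): Q = (2.6/1)·13.2 + (2.4/1)·18.3 + (2/1)·0.0 = 78.2 cfs.

Q ≈ 78.2 cfs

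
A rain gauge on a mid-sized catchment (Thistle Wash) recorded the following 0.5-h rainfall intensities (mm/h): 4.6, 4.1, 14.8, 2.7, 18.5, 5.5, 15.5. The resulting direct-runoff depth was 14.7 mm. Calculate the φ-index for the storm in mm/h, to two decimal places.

Only the 3 blocks with intensity above φ contribute runoff: 14.8, 18.5, 15.5 mm/h.
Σ(I−φ)·Δt = d  ⇒  (14.8+18.5+15.5 − 3φ)·0.5 = 14.7
φ = (48.80 − 14.7/0.5) / 3 = 6.47 mm/h.

φ ≈ 6.47 mm/h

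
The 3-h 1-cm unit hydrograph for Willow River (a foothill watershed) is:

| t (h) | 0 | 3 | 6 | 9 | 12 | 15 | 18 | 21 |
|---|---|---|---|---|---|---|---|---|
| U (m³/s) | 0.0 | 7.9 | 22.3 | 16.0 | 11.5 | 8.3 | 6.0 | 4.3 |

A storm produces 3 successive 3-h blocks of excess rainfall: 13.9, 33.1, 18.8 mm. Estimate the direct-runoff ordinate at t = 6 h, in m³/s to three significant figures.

Q ≈ 57.1 m³/s

By discrete convolution, Q_j = Σ (P_i / 10 mm) · U_{j−i}.
At t = 6 h (j=2): Q = (13.9/10)·22.3 + (33.1/10)·7.9 + (18.8/10)·0.0 = 57.1 m³/s.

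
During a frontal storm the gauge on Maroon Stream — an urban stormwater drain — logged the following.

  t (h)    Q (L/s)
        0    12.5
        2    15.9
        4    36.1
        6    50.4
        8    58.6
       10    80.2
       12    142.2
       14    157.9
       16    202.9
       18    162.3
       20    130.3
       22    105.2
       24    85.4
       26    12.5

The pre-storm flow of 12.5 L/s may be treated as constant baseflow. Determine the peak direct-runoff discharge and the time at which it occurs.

Subtracting baseflow gives direct-runoff ordinates: 0.0, 3.4, 23.6, 37.9, 46.1, 67.7, 129.7, 145.4, 190.4, 149.8, 117.8, 92.7, 72.9, 0.0 L/s.
The maximum is 190.4 L/s, occurring at the reading for t = 16 h.

Q_p = 190.4 L/s at t = 16 h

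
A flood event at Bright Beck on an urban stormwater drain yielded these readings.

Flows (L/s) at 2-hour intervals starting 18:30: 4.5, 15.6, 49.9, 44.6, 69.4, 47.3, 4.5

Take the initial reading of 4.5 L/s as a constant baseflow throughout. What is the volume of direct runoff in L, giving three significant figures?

Direct-runoff ordinates (Q − Q_b): 0.0, 11.1, 45.4, 40.1, 64.9, 42.8, 0.0 L/s.
ΣQ_DR = 204.3 L/s.
With Δt = 2 h = 7200 s, V = ΣQ_DR · Δt = 204.3 × 7200 = 1.47 × 10^6 L.

V ≈ 1.47 × 10^6 L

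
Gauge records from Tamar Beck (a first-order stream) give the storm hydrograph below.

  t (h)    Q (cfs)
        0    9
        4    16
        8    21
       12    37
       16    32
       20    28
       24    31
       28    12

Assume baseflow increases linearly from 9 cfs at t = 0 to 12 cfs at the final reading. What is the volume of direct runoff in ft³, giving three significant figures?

V ≈ 1.47 × 10^6 ft³

Direct-runoff ordinates (Q − Q_b): 0.00, 6.57, 11.14, 26.71, 21.29, 16.86, 19.43, 0.00 cfs.
ΣQ_DR = 102.0 cfs.
With Δt = 4 h = 14400 s, V = ΣQ_DR · Δt = 102.0 × 14400 = 1.47 × 10^6 ft³.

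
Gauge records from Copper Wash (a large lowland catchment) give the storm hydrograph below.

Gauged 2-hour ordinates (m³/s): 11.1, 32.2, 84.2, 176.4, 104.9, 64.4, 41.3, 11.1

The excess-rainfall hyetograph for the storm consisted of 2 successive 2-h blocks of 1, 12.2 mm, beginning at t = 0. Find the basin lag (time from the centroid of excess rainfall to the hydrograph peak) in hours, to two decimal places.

Centroid of excess rainfall: t_c = Σ P_i·t̄_i / ΣP_i = 2.8485 h (block centres at 1, 3 h).
Hydrograph peak occurs at t = 6 h, so basin lag t_L = 6 − 2.8485 = 3.15 h.

t_L ≈ 3.15 h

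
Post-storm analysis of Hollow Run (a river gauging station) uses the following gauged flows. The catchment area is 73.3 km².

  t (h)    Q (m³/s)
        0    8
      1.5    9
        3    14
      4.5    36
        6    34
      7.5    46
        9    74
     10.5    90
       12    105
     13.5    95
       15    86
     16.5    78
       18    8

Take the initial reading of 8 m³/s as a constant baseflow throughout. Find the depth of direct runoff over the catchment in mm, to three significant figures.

d ≈ 42.7 mm

Direct runoff: 0.0, 1.0, 6.0, 28.0, 26.0, 38.0, 66.0, 82.0, 97.0, 87.0, 78.0, 70.0, 0.0 m³/s; ΣQ_DR = 579.0 m³/s.
V = ΣQ_DR · Δt = 579.0 × 5400 s = 3.127 × 10^6 m³.
Over A = 73.3 km², depth = V / A = 42.7 mm.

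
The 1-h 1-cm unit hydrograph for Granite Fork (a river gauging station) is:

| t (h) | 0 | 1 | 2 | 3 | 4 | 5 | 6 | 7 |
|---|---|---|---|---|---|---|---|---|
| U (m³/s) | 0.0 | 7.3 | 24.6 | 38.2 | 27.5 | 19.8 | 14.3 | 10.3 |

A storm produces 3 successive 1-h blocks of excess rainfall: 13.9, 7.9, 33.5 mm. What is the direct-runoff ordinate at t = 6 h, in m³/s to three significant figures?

Q ≈ 128 m³/s

By discrete convolution, Q_j = Σ (P_i / 10 mm) · U_{j−i}.
At t = 6 h (j=6): Q = (13.9/10)·14.3 + (7.9/10)·19.8 + (33.5/10)·27.5 = 128 m³/s.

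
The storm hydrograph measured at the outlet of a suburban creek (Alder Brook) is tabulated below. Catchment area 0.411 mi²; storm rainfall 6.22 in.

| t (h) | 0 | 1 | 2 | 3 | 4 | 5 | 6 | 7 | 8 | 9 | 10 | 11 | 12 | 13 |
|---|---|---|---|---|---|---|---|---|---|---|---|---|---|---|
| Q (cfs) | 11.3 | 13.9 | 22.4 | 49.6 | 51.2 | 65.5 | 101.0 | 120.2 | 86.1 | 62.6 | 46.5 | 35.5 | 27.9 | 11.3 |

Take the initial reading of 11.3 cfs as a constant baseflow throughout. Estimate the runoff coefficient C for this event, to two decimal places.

ΣQ_DR = 546.8 cfs; V = ΣQ_DR·Δt = 1.968 × 10^6 ft³.
Runoff depth d = V / A = 2.062 in.
C = d / P = 2.062 / 6.22 = 0.33.

C ≈ 0.33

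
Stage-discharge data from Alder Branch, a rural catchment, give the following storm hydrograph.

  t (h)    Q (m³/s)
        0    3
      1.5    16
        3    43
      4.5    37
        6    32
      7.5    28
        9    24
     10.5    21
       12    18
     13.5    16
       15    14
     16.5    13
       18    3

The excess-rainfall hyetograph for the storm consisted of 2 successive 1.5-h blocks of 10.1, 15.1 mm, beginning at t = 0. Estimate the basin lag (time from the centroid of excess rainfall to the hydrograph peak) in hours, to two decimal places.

t_L ≈ 1.35 h

Centroid of excess rainfall: t_c = Σ P_i·t̄_i / ΣP_i = 1.6488 h (block centres at 0.75, 2.25 h).
Hydrograph peak occurs at t = 3 h, so basin lag t_L = 3 − 1.6488 = 1.35 h.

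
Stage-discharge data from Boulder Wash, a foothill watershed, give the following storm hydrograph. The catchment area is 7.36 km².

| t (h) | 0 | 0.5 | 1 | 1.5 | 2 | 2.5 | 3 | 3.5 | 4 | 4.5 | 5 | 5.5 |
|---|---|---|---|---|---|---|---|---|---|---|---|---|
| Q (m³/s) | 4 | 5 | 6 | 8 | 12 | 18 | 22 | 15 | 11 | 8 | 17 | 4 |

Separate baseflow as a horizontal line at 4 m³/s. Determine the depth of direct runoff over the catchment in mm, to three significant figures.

d ≈ 20.1 mm

Direct runoff: 0.0, 1.0, 2.0, 4.0, 8.0, 14.0, 18.0, 11.0, 7.0, 4.0, 13.0, 0.0 m³/s; ΣQ_DR = 82.00 m³/s.
V = ΣQ_DR · Δt = 82.00 × 1800 s = 1.476 × 10^5 m³.
Over A = 7.36 km², depth = V / A = 20.1 mm.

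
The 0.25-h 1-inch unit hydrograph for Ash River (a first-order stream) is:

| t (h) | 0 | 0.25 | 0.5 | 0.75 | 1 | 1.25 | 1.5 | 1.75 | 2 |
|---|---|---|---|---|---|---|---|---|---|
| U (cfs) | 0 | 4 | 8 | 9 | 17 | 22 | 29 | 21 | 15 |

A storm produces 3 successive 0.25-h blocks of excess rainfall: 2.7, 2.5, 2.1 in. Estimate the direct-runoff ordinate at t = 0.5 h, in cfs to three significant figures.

Q ≈ 31.6 cfs

By discrete convolution, Q_j = Σ (P_i / 1 in) · U_{j−i}.
At t = 0.5 h (j=2): Q = (2.7/1)·8 + (2.5/1)·4 + (2.1/1)·0 = 31.6 cfs.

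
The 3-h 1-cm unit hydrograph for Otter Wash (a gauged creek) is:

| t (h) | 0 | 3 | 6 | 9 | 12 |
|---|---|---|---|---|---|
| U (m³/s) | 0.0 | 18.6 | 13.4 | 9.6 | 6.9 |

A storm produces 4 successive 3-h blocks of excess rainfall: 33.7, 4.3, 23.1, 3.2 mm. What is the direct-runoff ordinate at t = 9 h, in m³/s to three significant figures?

By discrete convolution, Q_j = Σ (P_i / 10 mm) · U_{j−i}.
At t = 9 h (j=3): Q = (33.7/10)·9.6 + (4.3/10)·13.4 + (23.1/10)·18.6 + (3.2/10)·0.0 = 81.1 m³/s.

Q ≈ 81.1 m³/s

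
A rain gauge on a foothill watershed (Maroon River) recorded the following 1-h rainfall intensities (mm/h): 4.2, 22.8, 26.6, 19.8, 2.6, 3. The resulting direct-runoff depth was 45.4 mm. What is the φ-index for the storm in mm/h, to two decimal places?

Only the 3 blocks with intensity above φ contribute runoff: 22.8, 26.6, 19.8 mm/h.
Σ(I−φ)·Δt = d  ⇒  (22.8+26.6+19.8 − 3φ)·1 = 45.4
φ = (69.20 − 45.4/1) / 3 = 7.93 mm/h.

φ ≈ 7.93 mm/h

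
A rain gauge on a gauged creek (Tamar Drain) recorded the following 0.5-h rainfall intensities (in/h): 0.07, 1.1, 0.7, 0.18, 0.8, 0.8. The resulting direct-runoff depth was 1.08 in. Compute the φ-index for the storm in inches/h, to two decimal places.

φ ≈ 0.31 in/h

Only the 4 blocks with intensity above φ contribute runoff: 1.1, 0.7, 0.8, 0.8 in/h.
Σ(I−φ)·Δt = d  ⇒  (1.1+0.7+0.8+0.8 − 4φ)·0.5 = 1.08
φ = (3.400 − 1.08/0.5) / 4 = 0.31 in/h.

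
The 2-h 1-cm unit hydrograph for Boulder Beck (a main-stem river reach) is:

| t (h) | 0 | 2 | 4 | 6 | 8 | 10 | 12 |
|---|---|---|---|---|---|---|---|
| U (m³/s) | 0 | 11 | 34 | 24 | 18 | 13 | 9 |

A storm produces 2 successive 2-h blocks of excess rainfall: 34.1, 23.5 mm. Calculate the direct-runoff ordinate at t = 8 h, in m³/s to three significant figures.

Q ≈ 118 m³/s

By discrete convolution, Q_j = Σ (P_i / 10 mm) · U_{j−i}.
At t = 8 h (j=4): Q = (34.1/10)·18 + (23.5/10)·24 = 118 m³/s.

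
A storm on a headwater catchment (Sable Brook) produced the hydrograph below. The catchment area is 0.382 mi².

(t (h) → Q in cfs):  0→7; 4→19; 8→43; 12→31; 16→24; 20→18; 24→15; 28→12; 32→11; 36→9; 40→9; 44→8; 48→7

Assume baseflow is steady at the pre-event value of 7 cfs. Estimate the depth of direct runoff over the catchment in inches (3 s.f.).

Direct runoff: 0.0, 12.0, 36.0, 24.0, 17.0, 11.0, 8.0, 5.0, 4.0, 2.0, 2.0, 1.0, 0.0 cfs; ΣQ_DR = 122.0 cfs.
V = ΣQ_DR · Δt = 122.0 × 14400 s = 1.757 × 10^6 ft³.
Over A = 0.382 mi², depth = V / A = 1.98 in.

d ≈ 1.98 in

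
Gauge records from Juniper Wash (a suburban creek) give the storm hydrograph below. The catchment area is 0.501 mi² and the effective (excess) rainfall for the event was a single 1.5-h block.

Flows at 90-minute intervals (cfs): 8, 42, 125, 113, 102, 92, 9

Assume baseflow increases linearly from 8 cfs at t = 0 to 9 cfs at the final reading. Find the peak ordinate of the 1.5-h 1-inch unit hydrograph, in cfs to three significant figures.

Direct runoff: 0.00, 33.83, 116.67, 104.50, 93.33, 83.17, 0.00 cfs; ΣQ_DR = 431.5 cfs, peak = 116.67 cfs.
Runoff depth d = ΣQ_DR·Δt / A = 431.5 × 5400 / (0.501 mi²) = 2.002 in.
The 1-inch UH is the DRH scaled by (1 in)/d, so U_p = 116.67 × 1/2.002 = 58.3 cfs.

U_p ≈ 58.3 cfs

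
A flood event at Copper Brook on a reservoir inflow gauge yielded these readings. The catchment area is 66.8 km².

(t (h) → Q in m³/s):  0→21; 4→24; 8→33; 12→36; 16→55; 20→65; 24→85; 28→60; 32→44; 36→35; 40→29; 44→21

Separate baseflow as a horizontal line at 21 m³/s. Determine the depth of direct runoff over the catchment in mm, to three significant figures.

Direct runoff: 0.0, 3.0, 12.0, 15.0, 34.0, 44.0, 64.0, 39.0, 23.0, 14.0, 8.0, 0.0 m³/s; ΣQ_DR = 256.0 m³/s.
V = ΣQ_DR · Δt = 256.0 × 14400 s = 3.686 × 10^6 m³.
Over A = 66.8 km², depth = V / A = 55.2 mm.

d ≈ 55.2 mm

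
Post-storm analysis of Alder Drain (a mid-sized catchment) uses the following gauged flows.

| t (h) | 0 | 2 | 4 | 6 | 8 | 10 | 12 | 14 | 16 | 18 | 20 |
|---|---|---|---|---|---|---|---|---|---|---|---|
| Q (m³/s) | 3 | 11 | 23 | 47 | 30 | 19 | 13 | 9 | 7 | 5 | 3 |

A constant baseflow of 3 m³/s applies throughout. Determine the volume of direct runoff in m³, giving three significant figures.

Direct-runoff ordinates (Q − Q_b): 0.0, 8.0, 20.0, 44.0, 27.0, 16.0, 10.0, 6.0, 4.0, 2.0, 0.0 m³/s.
ΣQ_DR = 137.0 m³/s.
With Δt = 2 h = 7200 s, V = ΣQ_DR · Δt = 137.0 × 7200 = 9.86 × 10^5 m³.

V ≈ 9.86 × 10^5 m³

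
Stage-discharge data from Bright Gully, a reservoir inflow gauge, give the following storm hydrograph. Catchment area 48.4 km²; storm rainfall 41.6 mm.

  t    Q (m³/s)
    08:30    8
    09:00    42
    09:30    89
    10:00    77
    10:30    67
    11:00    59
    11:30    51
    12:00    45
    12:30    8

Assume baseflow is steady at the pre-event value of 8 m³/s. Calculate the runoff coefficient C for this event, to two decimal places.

C ≈ 0.33

ΣQ_DR = 374.0 m³/s; V = ΣQ_DR·Δt = 6.732 × 10^5 m³.
Runoff depth d = V / A = 13.91 mm.
C = d / P = 13.91 / 41.6 = 0.33.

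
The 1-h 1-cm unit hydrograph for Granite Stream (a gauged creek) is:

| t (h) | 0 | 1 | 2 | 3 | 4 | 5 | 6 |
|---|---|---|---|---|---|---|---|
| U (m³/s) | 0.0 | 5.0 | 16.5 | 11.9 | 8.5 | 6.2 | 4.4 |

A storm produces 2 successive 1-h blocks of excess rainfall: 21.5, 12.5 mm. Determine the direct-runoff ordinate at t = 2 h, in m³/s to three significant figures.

By discrete convolution, Q_j = Σ (P_i / 10 mm) · U_{j−i}.
At t = 2 h (j=2): Q = (21.5/10)·16.5 + (12.5/10)·5.0 = 41.7 m³/s.

Q ≈ 41.7 m³/s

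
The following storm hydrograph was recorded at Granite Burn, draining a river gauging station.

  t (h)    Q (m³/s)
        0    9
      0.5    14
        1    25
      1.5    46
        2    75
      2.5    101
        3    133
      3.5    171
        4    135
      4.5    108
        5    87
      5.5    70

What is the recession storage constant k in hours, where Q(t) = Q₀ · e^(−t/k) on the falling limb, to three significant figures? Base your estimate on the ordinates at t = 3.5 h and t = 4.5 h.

k ≈ 2.18 h

On the falling limb, Q drops from 171 to 108 m³/s between t = 3.5 h and t = 4.5 h (Δt = 1 h).
k = −Δt / ln(Q₂/Q₁) = −1 / ln(108/171) = 2.18 h.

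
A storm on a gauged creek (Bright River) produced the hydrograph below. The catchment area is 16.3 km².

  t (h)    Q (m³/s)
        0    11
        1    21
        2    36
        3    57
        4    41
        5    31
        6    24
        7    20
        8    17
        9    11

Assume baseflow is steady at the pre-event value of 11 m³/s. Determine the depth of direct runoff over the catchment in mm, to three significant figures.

d ≈ 35.1 mm

Direct runoff: 0.0, 10.0, 25.0, 46.0, 30.0, 20.0, 13.0, 9.0, 6.0, 0.0 m³/s; ΣQ_DR = 159.0 m³/s.
V = ΣQ_DR · Δt = 159.0 × 3600 s = 5.724 × 10^5 m³.
Over A = 16.3 km², depth = V / A = 35.1 mm.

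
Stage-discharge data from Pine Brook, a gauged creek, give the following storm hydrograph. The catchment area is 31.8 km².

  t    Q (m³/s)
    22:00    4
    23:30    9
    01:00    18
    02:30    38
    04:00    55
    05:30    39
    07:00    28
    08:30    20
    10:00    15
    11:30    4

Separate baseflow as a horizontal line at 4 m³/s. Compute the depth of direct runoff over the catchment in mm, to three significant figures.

d ≈ 32.3 mm

Direct runoff: 0.0, 5.0, 14.0, 34.0, 51.0, 35.0, 24.0, 16.0, 11.0, 0.0 m³/s; ΣQ_DR = 190.0 m³/s.
V = ΣQ_DR · Δt = 190.0 × 5400 s = 1.026 × 10^6 m³.
Over A = 31.8 km², depth = V / A = 32.3 mm.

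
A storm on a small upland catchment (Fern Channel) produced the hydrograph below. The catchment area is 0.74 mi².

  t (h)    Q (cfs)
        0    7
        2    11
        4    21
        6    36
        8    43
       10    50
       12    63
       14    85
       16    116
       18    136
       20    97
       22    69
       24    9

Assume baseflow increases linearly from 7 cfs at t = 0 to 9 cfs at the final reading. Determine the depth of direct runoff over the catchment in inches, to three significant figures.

Direct runoff: 0.00, 3.83, 13.67, 28.50, 35.33, 42.17, 55.00, 76.83, 107.67, 127.50, 88.33, 60.17, 0.00 cfs; ΣQ_DR = 639.0 cfs.
V = ΣQ_DR · Δt = 639.0 × 7200 s = 4.601 × 10^6 ft³.
Over A = 0.74 mi², depth = V / A = 2.68 in.

d ≈ 2.68 in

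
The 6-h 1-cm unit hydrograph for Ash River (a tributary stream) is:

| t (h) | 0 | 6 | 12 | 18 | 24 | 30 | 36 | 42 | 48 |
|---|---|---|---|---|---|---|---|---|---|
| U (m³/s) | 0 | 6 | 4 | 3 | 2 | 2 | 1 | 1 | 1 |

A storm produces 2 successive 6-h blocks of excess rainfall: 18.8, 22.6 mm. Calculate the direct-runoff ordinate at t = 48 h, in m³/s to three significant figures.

Q ≈ 4.14 m³/s

By discrete convolution, Q_j = Σ (P_i / 10 mm) · U_{j−i}.
At t = 48 h (j=8): Q = (18.8/10)·1 + (22.6/10)·1 = 4.14 m³/s.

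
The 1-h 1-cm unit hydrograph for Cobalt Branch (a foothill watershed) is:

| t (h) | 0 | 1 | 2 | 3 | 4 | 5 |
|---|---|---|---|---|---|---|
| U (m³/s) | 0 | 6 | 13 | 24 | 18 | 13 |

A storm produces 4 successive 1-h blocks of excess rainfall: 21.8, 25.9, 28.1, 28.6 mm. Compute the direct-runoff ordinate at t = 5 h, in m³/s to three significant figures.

By discrete convolution, Q_j = Σ (P_i / 10 mm) · U_{j−i}.
At t = 5 h (j=5): Q = (21.8/10)·13 + (25.9/10)·18 + (28.1/10)·24 + (28.6/10)·13 = 180 m³/s.

Q ≈ 180 m³/s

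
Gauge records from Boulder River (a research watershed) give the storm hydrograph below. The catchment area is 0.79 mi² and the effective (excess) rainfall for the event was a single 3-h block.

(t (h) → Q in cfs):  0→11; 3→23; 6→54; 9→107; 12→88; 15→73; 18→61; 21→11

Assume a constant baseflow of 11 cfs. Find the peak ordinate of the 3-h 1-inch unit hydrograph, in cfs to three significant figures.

U_p ≈ 48.0 cfs

Direct runoff: 0.0, 12.0, 43.0, 96.0, 77.0, 62.0, 50.0, 0.0 cfs; ΣQ_DR = 340.0 cfs, peak = 96.0 cfs.
Runoff depth d = ΣQ_DR·Δt / A = 340.0 × 10800 / (0.79 mi²) = 2.001 in.
The 1-inch UH is the DRH scaled by (1 in)/d, so U_p = 96.0 × 1/2.001 = 48.0 cfs.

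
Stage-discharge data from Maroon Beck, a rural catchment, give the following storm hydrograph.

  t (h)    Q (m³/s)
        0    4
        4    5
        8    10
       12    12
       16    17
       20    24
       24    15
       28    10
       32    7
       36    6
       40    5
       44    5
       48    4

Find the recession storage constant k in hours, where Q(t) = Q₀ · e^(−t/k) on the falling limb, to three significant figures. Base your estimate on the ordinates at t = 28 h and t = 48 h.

On the falling limb, Q drops from 10 to 4 m³/s between t = 28 h and t = 48 h (Δt = 20 h).
k = −Δt / ln(Q₂/Q₁) = −20 / ln(4/10) = 21.8 h.

k ≈ 21.8 h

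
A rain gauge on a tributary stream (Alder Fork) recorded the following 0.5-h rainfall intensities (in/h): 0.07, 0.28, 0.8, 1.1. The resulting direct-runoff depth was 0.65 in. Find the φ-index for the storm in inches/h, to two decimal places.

φ ≈ 0.30 in/h

Only the 2 blocks with intensity above φ contribute runoff: 0.8, 1.1 in/h.
Σ(I−φ)·Δt = d  ⇒  (0.8+1.1 − 2φ)·0.5 = 0.65
φ = (1.900 − 0.65/0.5) / 2 = 0.30 in/h.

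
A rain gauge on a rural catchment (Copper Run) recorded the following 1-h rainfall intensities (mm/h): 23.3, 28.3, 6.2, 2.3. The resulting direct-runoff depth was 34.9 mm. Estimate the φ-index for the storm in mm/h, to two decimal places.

φ ≈ 8.35 mm/h

Only the 2 blocks with intensity above φ contribute runoff: 23.3, 28.3 mm/h.
Σ(I−φ)·Δt = d  ⇒  (23.3+28.3 − 2φ)·1 = 34.9
φ = (51.60 − 34.9/1) / 2 = 8.35 mm/h.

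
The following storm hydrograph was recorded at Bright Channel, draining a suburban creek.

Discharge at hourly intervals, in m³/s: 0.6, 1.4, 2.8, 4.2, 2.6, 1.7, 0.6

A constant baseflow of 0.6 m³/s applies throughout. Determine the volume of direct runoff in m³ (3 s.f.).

Direct-runoff ordinates (Q − Q_b): 0.0, 0.8, 2.2, 3.6, 2.0, 1.1, 0.0 m³/s.
ΣQ_DR = 9.700 m³/s.
With Δt = 1 h = 3600 s, V = ΣQ_DR · Δt = 9.700 × 3600 = 34900 m³.

V ≈ 34900 m³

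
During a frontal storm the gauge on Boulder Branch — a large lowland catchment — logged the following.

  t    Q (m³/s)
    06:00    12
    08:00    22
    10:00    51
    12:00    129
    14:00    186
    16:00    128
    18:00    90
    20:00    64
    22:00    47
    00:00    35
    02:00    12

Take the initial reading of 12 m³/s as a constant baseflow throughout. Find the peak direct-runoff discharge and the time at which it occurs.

Subtracting baseflow gives direct-runoff ordinates: 0.0, 10.0, 39.0, 117.0, 174.0, 116.0, 78.0, 52.0, 35.0, 23.0, 0.0 m³/s.
The maximum is 174.0 m³/s, occurring at the reading for t = 14:00.

Q_p = 174.0 m³/s at t = 14:00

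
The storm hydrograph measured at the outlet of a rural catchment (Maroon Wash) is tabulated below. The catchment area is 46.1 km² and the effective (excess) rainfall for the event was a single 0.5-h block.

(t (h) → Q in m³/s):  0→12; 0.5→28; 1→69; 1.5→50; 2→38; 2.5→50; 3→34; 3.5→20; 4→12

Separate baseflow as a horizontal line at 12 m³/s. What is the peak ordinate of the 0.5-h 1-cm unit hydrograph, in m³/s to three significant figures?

Direct runoff: 0.0, 16.0, 57.0, 38.0, 26.0, 38.0, 22.0, 8.0, 0.0 m³/s; ΣQ_DR = 205.0 m³/s, peak = 57.0 m³/s.
Runoff depth d = ΣQ_DR·Δt / A = 205.0 × 1800 / (46.1 km²) = 8.004 mm.
The 1-cm UH is the DRH scaled by (10 mm)/d, so U_p = 57.0 × 10/8.004 = 71.2 m³/s.

U_p ≈ 71.2 m³/s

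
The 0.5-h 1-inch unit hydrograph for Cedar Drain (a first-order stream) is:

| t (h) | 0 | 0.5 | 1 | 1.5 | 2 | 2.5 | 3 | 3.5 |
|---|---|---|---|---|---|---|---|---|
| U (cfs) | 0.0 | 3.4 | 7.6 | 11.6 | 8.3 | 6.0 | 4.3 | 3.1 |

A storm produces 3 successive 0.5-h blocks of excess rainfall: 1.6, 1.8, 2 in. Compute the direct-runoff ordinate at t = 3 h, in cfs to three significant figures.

Q ≈ 34.3 cfs

By discrete convolution, Q_j = Σ (P_i / 1 in) · U_{j−i}.
At t = 3 h (j=6): Q = (1.6/1)·4.3 + (1.8/1)·6.0 + (2/1)·8.3 = 34.3 cfs.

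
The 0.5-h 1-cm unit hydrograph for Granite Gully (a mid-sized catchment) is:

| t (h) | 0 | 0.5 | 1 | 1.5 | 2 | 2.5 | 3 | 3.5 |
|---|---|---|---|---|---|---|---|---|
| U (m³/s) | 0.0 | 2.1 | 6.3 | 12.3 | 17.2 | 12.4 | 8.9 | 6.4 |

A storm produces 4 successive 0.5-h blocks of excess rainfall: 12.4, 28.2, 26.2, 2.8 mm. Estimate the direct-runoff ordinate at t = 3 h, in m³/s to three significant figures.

By discrete convolution, Q_j = Σ (P_i / 10 mm) · U_{j−i}.
At t = 3 h (j=6): Q = (12.4/10)·8.9 + (28.2/10)·12.4 + (26.2/10)·17.2 + (2.8/10)·12.3 = 94.5 m³/s.

Q ≈ 94.5 m³/s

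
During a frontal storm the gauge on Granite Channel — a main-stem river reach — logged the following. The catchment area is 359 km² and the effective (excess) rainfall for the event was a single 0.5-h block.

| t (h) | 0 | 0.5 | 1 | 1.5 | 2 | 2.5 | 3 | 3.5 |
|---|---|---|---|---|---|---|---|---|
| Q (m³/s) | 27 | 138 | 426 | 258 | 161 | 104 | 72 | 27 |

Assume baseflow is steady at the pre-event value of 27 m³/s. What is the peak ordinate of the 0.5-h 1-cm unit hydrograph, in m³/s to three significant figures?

U_p ≈ 798 m³/s

Direct runoff: 0.0, 111.0, 399.0, 231.0, 134.0, 77.0, 45.0, 0.0 m³/s; ΣQ_DR = 997.0 m³/s, peak = 399.0 m³/s.
Runoff depth d = ΣQ_DR·Δt / A = 997.0 × 1800 / (359 km²) = 4.999 mm.
The 1-cm UH is the DRH scaled by (10 mm)/d, so U_p = 399.0 × 10/4.999 = 798 m³/s.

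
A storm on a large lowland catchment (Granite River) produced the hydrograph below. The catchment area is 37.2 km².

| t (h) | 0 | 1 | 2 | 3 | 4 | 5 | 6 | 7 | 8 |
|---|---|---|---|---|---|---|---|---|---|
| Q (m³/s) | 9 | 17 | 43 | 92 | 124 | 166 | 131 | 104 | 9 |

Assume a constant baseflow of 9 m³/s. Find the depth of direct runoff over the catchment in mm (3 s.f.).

Direct runoff: 0.0, 8.0, 34.0, 83.0, 115.0, 157.0, 122.0, 95.0, 0.0 m³/s; ΣQ_DR = 614.0 m³/s.
V = ΣQ_DR · Δt = 614.0 × 3600 s = 2.210 × 10^6 m³.
Over A = 37.2 km², depth = V / A = 59.4 mm.

d ≈ 59.4 mm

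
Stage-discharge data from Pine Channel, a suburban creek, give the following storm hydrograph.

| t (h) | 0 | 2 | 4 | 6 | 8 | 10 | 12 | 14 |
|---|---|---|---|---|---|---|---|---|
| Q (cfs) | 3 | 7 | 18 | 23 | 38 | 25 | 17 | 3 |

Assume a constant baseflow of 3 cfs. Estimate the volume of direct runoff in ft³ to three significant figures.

Direct-runoff ordinates (Q − Q_b): 0.0, 4.0, 15.0, 20.0, 35.0, 22.0, 14.0, 0.0 cfs.
ΣQ_DR = 110.0 cfs.
With Δt = 2 h = 7200 s, V = ΣQ_DR · Δt = 110.0 × 7200 = 7.92 × 10^5 ft³.

V ≈ 7.92 × 10^5 ft³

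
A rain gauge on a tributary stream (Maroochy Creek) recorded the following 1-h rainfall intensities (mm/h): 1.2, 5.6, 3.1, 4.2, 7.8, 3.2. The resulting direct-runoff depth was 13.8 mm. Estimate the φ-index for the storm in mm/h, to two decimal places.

Only the 5 blocks with intensity above φ contribute runoff: 5.6, 3.1, 4.2, 7.8, 3.2 mm/h.
Σ(I−φ)·Δt = d  ⇒  (5.6+3.1+4.2+7.8+3.2 − 5φ)·1 = 13.8
φ = (23.90 − 13.8/1) / 5 = 2.02 mm/h.

φ ≈ 2.02 mm/h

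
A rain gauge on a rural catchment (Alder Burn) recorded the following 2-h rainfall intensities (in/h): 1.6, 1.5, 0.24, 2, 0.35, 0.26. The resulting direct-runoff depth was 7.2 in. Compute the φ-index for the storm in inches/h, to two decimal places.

φ ≈ 0.50 in/h

Only the 3 blocks with intensity above φ contribute runoff: 1.6, 1.5, 2 in/h.
Σ(I−φ)·Δt = d  ⇒  (1.6+1.5+2 − 3φ)·2 = 7.2
φ = (5.100 − 7.2/2) / 3 = 0.50 in/h.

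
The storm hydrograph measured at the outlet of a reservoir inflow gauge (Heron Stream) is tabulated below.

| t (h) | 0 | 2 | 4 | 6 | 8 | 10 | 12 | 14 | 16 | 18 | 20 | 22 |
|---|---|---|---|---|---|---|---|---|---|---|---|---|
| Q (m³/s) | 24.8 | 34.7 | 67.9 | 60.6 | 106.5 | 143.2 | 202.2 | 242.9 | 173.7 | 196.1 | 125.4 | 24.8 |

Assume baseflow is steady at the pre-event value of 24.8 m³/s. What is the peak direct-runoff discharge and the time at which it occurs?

Q_p = 218.1 m³/s at t = 14 h

Subtracting baseflow gives direct-runoff ordinates: 0.0, 9.9, 43.1, 35.8, 81.7, 118.4, 177.4, 218.1, 148.9, 171.3, 100.6, 0.0 m³/s.
The maximum is 218.1 m³/s, occurring at the reading for t = 14 h.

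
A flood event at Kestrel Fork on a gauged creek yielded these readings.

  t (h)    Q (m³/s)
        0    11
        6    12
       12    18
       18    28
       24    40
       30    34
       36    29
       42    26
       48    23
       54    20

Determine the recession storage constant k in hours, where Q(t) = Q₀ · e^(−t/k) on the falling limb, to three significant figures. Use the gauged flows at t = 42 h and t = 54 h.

On the falling limb, Q drops from 26 to 20 m³/s between t = 42 h and t = 54 h (Δt = 12 h).
k = −Δt / ln(Q₂/Q₁) = −12 / ln(20/26) = 45.7 h.

k ≈ 45.7 h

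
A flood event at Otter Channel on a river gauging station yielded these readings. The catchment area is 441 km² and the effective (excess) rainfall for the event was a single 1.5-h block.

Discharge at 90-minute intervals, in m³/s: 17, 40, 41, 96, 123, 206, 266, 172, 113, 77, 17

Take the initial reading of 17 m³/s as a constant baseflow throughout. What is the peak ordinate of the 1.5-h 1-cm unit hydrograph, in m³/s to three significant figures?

Direct runoff: 0.0, 23.0, 24.0, 79.0, 106.0, 189.0, 249.0, 155.0, 96.0, 60.0, 0.0 m³/s; ΣQ_DR = 981.0 m³/s, peak = 249.0 m³/s.
Runoff depth d = ΣQ_DR·Δt / A = 981.0 × 5400 / (441 km²) = 12.01 mm.
The 1-cm UH is the DRH scaled by (10 mm)/d, so U_p = 249.0 × 10/12.01 = 207 m³/s.

U_p ≈ 207 m³/s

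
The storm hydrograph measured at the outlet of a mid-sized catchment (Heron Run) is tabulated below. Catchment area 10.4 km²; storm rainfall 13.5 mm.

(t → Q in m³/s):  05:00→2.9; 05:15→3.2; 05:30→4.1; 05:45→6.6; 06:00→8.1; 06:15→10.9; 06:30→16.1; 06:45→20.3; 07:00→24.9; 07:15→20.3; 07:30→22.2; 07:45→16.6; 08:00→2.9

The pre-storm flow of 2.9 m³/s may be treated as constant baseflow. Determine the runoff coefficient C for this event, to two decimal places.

C ≈ 0.78

ΣQ_DR = 121.4 m³/s; V = ΣQ_DR·Δt = 1.093 × 10^5 m³.
Runoff depth d = V / A = 10.51 mm.
C = d / P = 10.51 / 13.5 = 0.78.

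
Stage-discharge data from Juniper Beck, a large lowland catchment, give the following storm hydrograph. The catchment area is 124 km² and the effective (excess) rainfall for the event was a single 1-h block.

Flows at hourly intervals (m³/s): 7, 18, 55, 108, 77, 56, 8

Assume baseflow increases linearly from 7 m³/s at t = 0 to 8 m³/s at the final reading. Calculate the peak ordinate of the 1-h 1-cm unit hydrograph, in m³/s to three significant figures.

U_p ≈ 125 m³/s

Direct runoff: 0.00, 10.83, 47.67, 100.50, 69.33, 48.17, 0.00 m³/s; ΣQ_DR = 276.5 m³/s, peak = 100.50 m³/s.
Runoff depth d = ΣQ_DR·Δt / A = 276.5 × 3600 / (124 km²) = 8.027 mm.
The 1-cm UH is the DRH scaled by (10 mm)/d, so U_p = 100.50 × 10/8.027 = 125 m³/s.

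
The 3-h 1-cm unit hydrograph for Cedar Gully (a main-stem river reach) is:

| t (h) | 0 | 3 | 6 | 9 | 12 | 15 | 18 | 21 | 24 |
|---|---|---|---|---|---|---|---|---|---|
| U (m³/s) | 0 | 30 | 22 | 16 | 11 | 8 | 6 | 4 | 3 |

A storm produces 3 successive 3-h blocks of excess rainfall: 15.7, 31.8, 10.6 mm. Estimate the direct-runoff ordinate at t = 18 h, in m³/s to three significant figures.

Q ≈ 46.5 m³/s

By discrete convolution, Q_j = Σ (P_i / 10 mm) · U_{j−i}.
At t = 18 h (j=6): Q = (15.7/10)·6 + (31.8/10)·8 + (10.6/10)·11 = 46.5 m³/s.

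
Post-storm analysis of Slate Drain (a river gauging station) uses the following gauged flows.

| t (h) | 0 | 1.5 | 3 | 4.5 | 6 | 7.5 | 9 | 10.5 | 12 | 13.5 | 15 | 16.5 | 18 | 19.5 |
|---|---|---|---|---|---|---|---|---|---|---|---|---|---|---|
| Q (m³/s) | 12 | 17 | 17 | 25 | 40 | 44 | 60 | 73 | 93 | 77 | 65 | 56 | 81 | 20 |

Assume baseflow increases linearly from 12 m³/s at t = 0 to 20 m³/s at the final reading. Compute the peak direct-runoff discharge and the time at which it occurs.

Q_p = 76.08 m³/s at t = 12 h

Subtracting baseflow gives direct-runoff ordinates: 0.00, 4.38, 3.77, 11.15, 25.54, 28.92, 44.31, 56.69, 76.08, 59.46, 46.85, 37.23, 61.62, 0.00 m³/s.
The maximum is 76.08 m³/s, occurring at the reading for t = 12 h.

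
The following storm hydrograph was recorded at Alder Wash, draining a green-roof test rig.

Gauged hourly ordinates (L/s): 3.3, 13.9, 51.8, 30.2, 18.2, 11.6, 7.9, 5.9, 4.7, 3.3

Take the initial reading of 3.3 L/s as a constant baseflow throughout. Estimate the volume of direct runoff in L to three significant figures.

V ≈ 4.24 × 10^5 L

Direct-runoff ordinates (Q − Q_b): 0.0, 10.6, 48.5, 26.9, 14.9, 8.3, 4.6, 2.6, 1.4, 0.0 L/s.
ΣQ_DR = 117.8 L/s.
With Δt = 1 h = 3600 s, V = ΣQ_DR · Δt = 117.8 × 3600 = 4.24 × 10^5 L.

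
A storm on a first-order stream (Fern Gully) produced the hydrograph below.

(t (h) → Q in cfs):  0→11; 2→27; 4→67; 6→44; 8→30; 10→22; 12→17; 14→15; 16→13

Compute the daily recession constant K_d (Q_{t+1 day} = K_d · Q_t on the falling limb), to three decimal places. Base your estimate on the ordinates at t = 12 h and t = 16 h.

Between t = 12 h and t = 16 h the flow falls from 17 to 13 cfs over 2×2 h = 4 h.
Per-interval ratio K = (13/17)^(1/2) = 0.8745; K_d = K^(24/2) = 0.200.

K_d ≈ 0.200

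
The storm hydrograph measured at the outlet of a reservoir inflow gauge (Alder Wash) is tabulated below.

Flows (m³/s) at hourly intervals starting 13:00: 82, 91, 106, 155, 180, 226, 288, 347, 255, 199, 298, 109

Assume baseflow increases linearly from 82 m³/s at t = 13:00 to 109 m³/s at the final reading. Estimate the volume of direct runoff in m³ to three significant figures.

V ≈ 4.28 × 10^6 m³

Direct-runoff ordinates (Q − Q_b): 0.00, 6.55, 19.09, 65.64, 88.18, 131.73, 191.27, 247.82, 153.36, 94.91, 191.45, 0.00 m³/s.
ΣQ_DR = 1190 m³/s.
With Δt = 1 h = 3600 s, V = ΣQ_DR · Δt = 1190 × 3600 = 4.28 × 10^6 m³.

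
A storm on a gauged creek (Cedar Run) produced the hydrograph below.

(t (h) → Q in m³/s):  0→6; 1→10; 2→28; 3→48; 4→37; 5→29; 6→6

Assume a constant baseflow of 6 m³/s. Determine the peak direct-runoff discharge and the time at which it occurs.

Subtracting baseflow gives direct-runoff ordinates: 0.0, 4.0, 22.0, 42.0, 31.0, 23.0, 0.0 m³/s.
The maximum is 42.0 m³/s, occurring at the reading for t = 3 h.

Q_p = 42.0 m³/s at t = 3 h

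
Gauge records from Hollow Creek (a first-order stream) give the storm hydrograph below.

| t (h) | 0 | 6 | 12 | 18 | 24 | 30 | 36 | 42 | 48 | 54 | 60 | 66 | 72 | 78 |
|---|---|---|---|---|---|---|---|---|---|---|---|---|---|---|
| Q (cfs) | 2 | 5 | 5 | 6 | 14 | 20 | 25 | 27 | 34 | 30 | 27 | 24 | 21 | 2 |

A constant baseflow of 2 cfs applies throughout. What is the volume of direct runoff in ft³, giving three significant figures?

Direct-runoff ordinates (Q − Q_b): 0.0, 3.0, 3.0, 4.0, 12.0, 18.0, 23.0, 25.0, 32.0, 28.0, 25.0, 22.0, 19.0, 0.0 cfs.
ΣQ_DR = 214.0 cfs.
With Δt = 6 h = 21600 s, V = ΣQ_DR · Δt = 214.0 × 21600 = 4.62 × 10^6 ft³.

V ≈ 4.62 × 10^6 ft³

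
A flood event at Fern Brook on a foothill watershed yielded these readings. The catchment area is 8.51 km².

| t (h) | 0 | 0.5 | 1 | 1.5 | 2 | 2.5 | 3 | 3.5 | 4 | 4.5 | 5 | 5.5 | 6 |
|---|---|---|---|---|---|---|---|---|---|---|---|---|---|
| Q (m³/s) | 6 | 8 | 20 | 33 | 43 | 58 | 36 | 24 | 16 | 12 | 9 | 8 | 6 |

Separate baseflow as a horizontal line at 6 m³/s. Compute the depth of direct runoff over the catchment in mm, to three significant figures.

d ≈ 42.5 mm

Direct runoff: 0.0, 2.0, 14.0, 27.0, 37.0, 52.0, 30.0, 18.0, 10.0, 6.0, 3.0, 2.0, 0.0 m³/s; ΣQ_DR = 201.0 m³/s.
V = ΣQ_DR · Δt = 201.0 × 1800 s = 3.618 × 10^5 m³.
Over A = 8.51 km², depth = V / A = 42.5 mm.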